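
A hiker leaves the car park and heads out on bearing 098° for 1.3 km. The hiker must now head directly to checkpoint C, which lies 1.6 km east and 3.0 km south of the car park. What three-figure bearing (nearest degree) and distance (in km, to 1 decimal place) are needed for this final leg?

174°, 2.8 km

Leg 1 (098°, 1.3 km): east 1.3 sin 98° = 1.29, north 1.3 cos 98° = -0.18
Current position: (1.29, -0.18). Target: (1.6, -3.0). Remaining: Δeast = 0.31, Δnorth = -2.82.
Bearing = atan2(0.31, -2.82) mod 360° = 173.67°; distance = √((0.31)² + (-2.82)²) = 2.836 km.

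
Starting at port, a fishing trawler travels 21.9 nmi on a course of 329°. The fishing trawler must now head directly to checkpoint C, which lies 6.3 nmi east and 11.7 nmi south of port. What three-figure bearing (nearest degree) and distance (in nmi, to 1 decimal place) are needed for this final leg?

Leg 1 (329°, 21.9 nmi): east 21.9 sin 329° = -11.28, north 21.9 cos 329° = 18.77
Current position: (-11.28, 18.77). Target: (6.3, -11.7). Remaining: Δeast = 17.58, Δnorth = -30.47.
Bearing = atan2(17.58, -30.47) mod 360° = 150.02°; distance = √((17.58)² + (-30.47)²) = 35.179 nmi.

150°, 35.2 nmi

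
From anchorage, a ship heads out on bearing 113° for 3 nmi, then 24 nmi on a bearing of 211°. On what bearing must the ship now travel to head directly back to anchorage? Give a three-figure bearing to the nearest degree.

Leg 1 (113°, 3 nmi): east 3 sin 113° = 2.76, north 3 cos 113° = -1.17
Leg 2 (211°, 24 nmi): east 24 sin 211° = -12.36, north 24 cos 211° = -20.57
Net displacement: -9.60 east, -21.74 north. Direction back to start is (9.60, 21.74): bearing = atan2(9.60, 21.74) mod 360° = 23.82° ≈ 024°.

024°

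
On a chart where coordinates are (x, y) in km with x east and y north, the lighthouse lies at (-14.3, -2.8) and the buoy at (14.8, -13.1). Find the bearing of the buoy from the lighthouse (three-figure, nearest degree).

109°

Δeast = 14.8 − -14.3 = 29.10; Δnorth = -13.1 − -2.8 = -10.30.
Bearing = atan2(Δeast, Δnorth) mod 360° = 109.49° ≈ 109°.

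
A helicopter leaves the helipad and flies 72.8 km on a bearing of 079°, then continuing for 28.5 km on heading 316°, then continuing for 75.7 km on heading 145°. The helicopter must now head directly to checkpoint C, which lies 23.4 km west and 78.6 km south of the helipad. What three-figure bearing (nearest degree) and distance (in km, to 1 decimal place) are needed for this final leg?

Leg 1 (079°, 72.8 km): east 72.8 sin 79° = 71.46, north 72.8 cos 79° = 13.89
Leg 2 (316°, 28.5 km): east 28.5 sin 316° = -19.80, north 28.5 cos 316° = 20.50
Leg 3 (145°, 75.7 km): east 75.7 sin 145° = 43.42, north 75.7 cos 145° = -62.01
Current position: (95.08, -27.62). Target: (-23.4, -78.6). Remaining: Δeast = -118.48, Δnorth = -50.98.
Bearing = atan2(-118.48, -50.98) mod 360° = 246.72°; distance = √((-118.48)² + (-50.98)²) = 128.987 km.

247°, 129.0 km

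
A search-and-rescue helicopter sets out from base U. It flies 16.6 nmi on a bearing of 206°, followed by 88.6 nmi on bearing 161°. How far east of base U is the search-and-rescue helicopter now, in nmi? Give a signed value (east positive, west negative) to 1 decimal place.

21.6 nmi

Leg 1 (206°, 16.6 nmi): east 16.6 sin 206° = -7.28, north 16.6 cos 206° = -14.92
Leg 2 (161°, 88.6 nmi): east 88.6 sin 161° = 28.85, north 88.6 cos 161° = -83.77
Net east component: 21.57 nmi.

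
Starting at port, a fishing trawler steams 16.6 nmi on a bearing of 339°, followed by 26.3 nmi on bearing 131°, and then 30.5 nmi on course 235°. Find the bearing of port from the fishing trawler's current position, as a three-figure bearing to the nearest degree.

Leg 1 (339°, 16.6 nmi): east 16.6 sin 339° = -5.95, north 16.6 cos 339° = 15.50
Leg 2 (131°, 26.3 nmi): east 26.3 sin 131° = 19.85, north 26.3 cos 131° = -17.25
Leg 3 (235°, 30.5 nmi): east 30.5 sin 235° = -24.98, north 30.5 cos 235° = -17.49
Net displacement: -11.08 east, -19.25 north. Direction back to start is (11.08, 19.25): bearing = atan2(11.08, 19.25) mod 360° = 29.93° ≈ 030°.

030°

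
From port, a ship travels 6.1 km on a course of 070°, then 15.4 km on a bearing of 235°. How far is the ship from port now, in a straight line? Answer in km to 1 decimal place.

Leg 1 (070°, 6.1 km): east 6.1 sin 70° = 5.73, north 6.1 cos 70° = 2.09
Leg 2 (235°, 15.4 km): east 15.4 sin 235° = -12.61, north 15.4 cos 235° = -8.83
Net: -6.88 east, -6.75 north. Distance = √((-6.88)² + (-6.75)²) = 9.638 km.

9.6 km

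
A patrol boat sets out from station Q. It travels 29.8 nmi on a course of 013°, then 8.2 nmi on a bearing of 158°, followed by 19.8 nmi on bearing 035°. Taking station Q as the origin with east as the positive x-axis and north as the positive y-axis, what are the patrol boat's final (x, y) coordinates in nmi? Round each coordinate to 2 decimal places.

Leg 1 (013°, 29.8 nmi): east 29.8 sin 13° = 6.70, north 29.8 cos 13° = 29.04
Leg 2 (158°, 8.2 nmi): east 8.2 sin 158° = 3.07, north 8.2 cos 158° = -7.60
Leg 3 (035°, 19.8 nmi): east 19.8 sin 35° = 11.36, north 19.8 cos 35° = 16.22
Summing: 21.13 nmi east, 37.65 nmi north → (21.13, 37.65).

(21.13, 37.65)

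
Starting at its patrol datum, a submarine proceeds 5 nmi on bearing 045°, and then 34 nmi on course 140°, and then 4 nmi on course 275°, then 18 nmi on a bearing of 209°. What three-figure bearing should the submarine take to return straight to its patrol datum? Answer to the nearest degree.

Leg 1 (045°, 5 nmi): east 5 sin 45° = 3.54, north 5 cos 45° = 3.54
Leg 2 (140°, 34 nmi): east 34 sin 140° = 21.85, north 34 cos 140° = -26.05
Leg 3 (275°, 4 nmi): east 4 sin 275° = -3.98, north 4 cos 275° = 0.35
Leg 4 (209°, 18 nmi): east 18 sin 209° = -8.73, north 18 cos 209° = -15.74
Net displacement: 12.68 east, -37.90 north. Direction back to start is (-12.68, 37.90): bearing = atan2(-12.68, 37.90) mod 360° = 341.51° ≈ 342°.

342°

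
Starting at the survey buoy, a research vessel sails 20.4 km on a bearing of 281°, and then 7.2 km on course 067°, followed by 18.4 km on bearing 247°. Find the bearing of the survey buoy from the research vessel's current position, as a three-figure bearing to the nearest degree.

Leg 1 (281°, 20.4 km): east 20.4 sin 281° = -20.03, north 20.4 cos 281° = 3.89
Leg 2 (067°, 7.2 km): east 7.2 sin 67° = 6.63, north 7.2 cos 67° = 2.81
Leg 3 (247°, 18.4 km): east 18.4 sin 247° = -16.94, north 18.4 cos 247° = -7.19
Net displacement: -30.33 east, -0.48 north. Direction back to start is (30.33, 0.48): bearing = atan2(30.33, 0.48) mod 360° = 89.09° ≈ 089°.

089°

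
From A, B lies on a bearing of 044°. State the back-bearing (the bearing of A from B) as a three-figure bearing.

224°

Back-bearing = 044° + 180° = 224°.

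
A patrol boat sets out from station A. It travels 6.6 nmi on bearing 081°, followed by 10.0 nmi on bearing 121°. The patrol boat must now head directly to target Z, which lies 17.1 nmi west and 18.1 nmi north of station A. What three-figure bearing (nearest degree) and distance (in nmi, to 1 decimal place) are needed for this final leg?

Leg 1 (081°, 6.6 nmi): east 6.6 sin 81° = 6.52, north 6.6 cos 81° = 1.03
Leg 2 (121°, 10.0 nmi): east 10.0 sin 121° = 8.57, north 10.0 cos 121° = -5.15
Current position: (15.09, -4.12). Target: (-17.1, 18.1). Remaining: Δeast = -32.19, Δnorth = 22.22.
Bearing = atan2(-32.19, 22.22) mod 360° = 304.61°; distance = √((-32.19)² + (22.22)²) = 39.113 nmi.

305°, 39.1 nmi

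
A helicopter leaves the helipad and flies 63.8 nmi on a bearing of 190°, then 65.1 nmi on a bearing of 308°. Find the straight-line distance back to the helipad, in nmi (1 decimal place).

Leg 1 (190°, 63.8 nmi): east 63.8 sin 190° = -11.08, north 63.8 cos 190° = -62.83
Leg 2 (308°, 65.1 nmi): east 65.1 sin 308° = -51.30, north 65.1 cos 308° = 40.08
Net: -62.38 east, -22.75 north. Distance = √((-62.38)² + (-22.75)²) = 66.398 nmi.

66.4 nmi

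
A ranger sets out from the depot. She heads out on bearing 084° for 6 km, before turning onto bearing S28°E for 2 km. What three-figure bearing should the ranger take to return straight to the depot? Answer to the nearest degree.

279°

Leg 1 (084°, 6 km): east 6 sin 84° = 5.97, north 6 cos 84° = 0.63
Leg 2 (S28°E, 2 km): east 2 sin 152° = 0.94, north 2 cos 152° = -1.77
Net displacement: 6.91 east, -1.14 north. Direction back to start is (-6.91, 1.14): bearing = atan2(-6.91, 1.14) mod 360° = 279.36° ≈ 279°.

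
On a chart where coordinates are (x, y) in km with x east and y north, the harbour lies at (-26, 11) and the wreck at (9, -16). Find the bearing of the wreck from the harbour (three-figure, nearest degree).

Δeast = 9 − -26 = 35.00; Δnorth = -16 − 11 = -27.00.
Bearing = atan2(Δeast, Δnorth) mod 360° = 127.65° ≈ 128°.

128°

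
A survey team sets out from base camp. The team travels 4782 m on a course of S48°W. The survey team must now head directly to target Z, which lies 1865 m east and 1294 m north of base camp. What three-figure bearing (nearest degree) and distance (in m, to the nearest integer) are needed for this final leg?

Leg 1 (S48°W, 4782 m): east 4782 sin 228° = -3553.72, north 4782 cos 228° = -3199.78
Current position: (-3553.72, -3199.78). Target: (1865, 1294). Remaining: Δeast = 5418.72, Δnorth = 4493.78.
Bearing = atan2(5418.72, 4493.78) mod 360° = 50.33°; distance = √((5418.72)² + (4493.78)²) = 7039.644 m.

050°, 7040 m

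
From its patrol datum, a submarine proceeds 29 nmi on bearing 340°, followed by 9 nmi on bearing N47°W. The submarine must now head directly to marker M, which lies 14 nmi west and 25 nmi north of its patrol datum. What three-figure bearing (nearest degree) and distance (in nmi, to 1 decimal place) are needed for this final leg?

163°, 8.8 nmi

Leg 1 (340°, 29 nmi): east 29 sin 340° = -9.92, north 29 cos 340° = 27.25
Leg 2 (N47°W, 9 nmi): east 9 sin 313° = -6.58, north 9 cos 313° = 6.14
Current position: (-16.50, 33.39). Target: (-14, 25). Remaining: Δeast = 2.50, Δnorth = -8.39.
Bearing = atan2(2.50, -8.39) mod 360° = 163.40°; distance = √((2.50)² + (-8.39)²) = 8.754 nmi.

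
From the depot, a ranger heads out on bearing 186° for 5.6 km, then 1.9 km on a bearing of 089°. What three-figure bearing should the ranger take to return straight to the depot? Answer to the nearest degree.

Leg 1 (186°, 5.6 km): east 5.6 sin 186° = -0.59, north 5.6 cos 186° = -5.57
Leg 2 (089°, 1.9 km): east 1.9 sin 89° = 1.90, north 1.9 cos 89° = 0.03
Net displacement: 1.31 east, -5.54 north. Direction back to start is (-1.31, 5.54): bearing = atan2(-1.31, 5.54) mod 360° = 346.64° ≈ 347°.

347°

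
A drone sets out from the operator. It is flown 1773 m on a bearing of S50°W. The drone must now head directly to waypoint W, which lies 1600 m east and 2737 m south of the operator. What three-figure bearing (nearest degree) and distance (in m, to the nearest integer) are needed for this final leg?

118°, 3362 m

Leg 1 (S50°W, 1773 m): east 1773 sin 230° = -1358.20, north 1773 cos 230° = -1139.66
Current position: (-1358.20, -1139.66). Target: (1600, -2737). Remaining: Δeast = 2958.20, Δnorth = -1597.34.
Bearing = atan2(2958.20, -1597.34) mod 360° = 118.37°; distance = √((2958.20)² + (-1597.34)²) = 3361.907 m.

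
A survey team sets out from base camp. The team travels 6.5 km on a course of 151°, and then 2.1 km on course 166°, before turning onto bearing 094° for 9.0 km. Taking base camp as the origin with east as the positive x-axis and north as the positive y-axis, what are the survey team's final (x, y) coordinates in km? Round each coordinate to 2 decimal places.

(12.64, -8.35)

Leg 1 (151°, 6.5 km): east 6.5 sin 151° = 3.15, north 6.5 cos 151° = -5.69
Leg 2 (166°, 2.1 km): east 2.1 sin 166° = 0.51, north 2.1 cos 166° = -2.04
Leg 3 (094°, 9.0 km): east 9.0 sin 94° = 8.98, north 9.0 cos 94° = -0.63
Summing: 12.64 km east, -8.35 km north → (12.64, -8.35).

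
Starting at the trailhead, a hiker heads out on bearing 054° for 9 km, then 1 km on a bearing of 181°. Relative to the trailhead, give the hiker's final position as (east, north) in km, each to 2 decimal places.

(7.26, 4.29)

Leg 1 (054°, 9 km): east 9 sin 54° = 7.28, north 9 cos 54° = 5.29
Leg 2 (181°, 1 km): east 1 sin 181° = -0.02, north 1 cos 181° = -1.00
Summing: 7.26 km east, 4.29 km north → (7.26, 4.29).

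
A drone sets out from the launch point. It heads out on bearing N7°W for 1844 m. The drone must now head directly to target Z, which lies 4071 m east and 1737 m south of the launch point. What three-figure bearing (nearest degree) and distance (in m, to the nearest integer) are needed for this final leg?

Leg 1 (N7°W, 1844 m): east 1844 sin 353° = -224.73, north 1844 cos 353° = 1830.26
Current position: (-224.73, 1830.26). Target: (4071, -1737). Remaining: Δeast = 4295.73, Δnorth = -3567.26.
Bearing = atan2(4295.73, -3567.26) mod 360° = 129.71°; distance = √((4295.73)² + (-3567.26)²) = 5583.778 m.

130°, 5584 m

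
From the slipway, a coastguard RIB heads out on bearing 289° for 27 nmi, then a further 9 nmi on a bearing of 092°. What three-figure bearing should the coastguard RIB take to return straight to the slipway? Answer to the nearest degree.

117°

Leg 1 (289°, 27 nmi): east 27 sin 289° = -25.53, north 27 cos 289° = 8.79
Leg 2 (092°, 9 nmi): east 9 sin 92° = 8.99, north 9 cos 92° = -0.31
Net displacement: -16.53 east, 8.48 north. Direction back to start is (16.53, -8.48): bearing = atan2(16.53, -8.48) mod 360° = 117.14° ≈ 117°.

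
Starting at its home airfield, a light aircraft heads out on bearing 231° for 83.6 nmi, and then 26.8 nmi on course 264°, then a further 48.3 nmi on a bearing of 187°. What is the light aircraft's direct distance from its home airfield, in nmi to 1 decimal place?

142.1 nmi

Leg 1 (231°, 83.6 nmi): east 83.6 sin 231° = -64.97, north 83.6 cos 231° = -52.61
Leg 2 (264°, 26.8 nmi): east 26.8 sin 264° = -26.65, north 26.8 cos 264° = -2.80
Leg 3 (187°, 48.3 nmi): east 48.3 sin 187° = -5.89, north 48.3 cos 187° = -47.94
Net: -97.51 east, -103.35 north. Distance = √((-97.51)² + (-103.35)²) = 142.091 nmi.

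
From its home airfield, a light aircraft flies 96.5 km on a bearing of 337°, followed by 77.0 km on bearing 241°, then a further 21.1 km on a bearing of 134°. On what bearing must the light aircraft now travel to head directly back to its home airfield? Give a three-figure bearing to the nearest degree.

112°

Leg 1 (337°, 96.5 km): east 96.5 sin 337° = -37.71, north 96.5 cos 337° = 88.83
Leg 2 (241°, 77.0 km): east 77.0 sin 241° = -67.35, north 77.0 cos 241° = -37.33
Leg 3 (134°, 21.1 km): east 21.1 sin 134° = 15.18, north 21.1 cos 134° = -14.66
Net displacement: -89.87 east, 36.84 north. Direction back to start is (89.87, -36.84): bearing = atan2(89.87, -36.84) mod 360° = 112.29° ≈ 112°.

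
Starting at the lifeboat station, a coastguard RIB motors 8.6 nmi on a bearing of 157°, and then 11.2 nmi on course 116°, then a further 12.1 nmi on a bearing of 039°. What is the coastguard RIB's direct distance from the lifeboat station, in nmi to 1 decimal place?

Leg 1 (157°, 8.6 nmi): east 8.6 sin 157° = 3.36, north 8.6 cos 157° = -7.92
Leg 2 (116°, 11.2 nmi): east 11.2 sin 116° = 10.07, north 11.2 cos 116° = -4.91
Leg 3 (039°, 12.1 nmi): east 12.1 sin 39° = 7.61, north 12.1 cos 39° = 9.40
Net: 21.04 east, -3.42 north. Distance = √((21.04)² + (-3.42)²) = 21.318 nmi.

21.3 nmi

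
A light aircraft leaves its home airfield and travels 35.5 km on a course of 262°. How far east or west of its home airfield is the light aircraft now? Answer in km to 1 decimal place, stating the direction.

Leg 1 (262°, 35.5 km): east 35.5 sin 262° = -35.15, north 35.5 cos 262° = -4.94
Net east component: -35.15 km.

35.2 km west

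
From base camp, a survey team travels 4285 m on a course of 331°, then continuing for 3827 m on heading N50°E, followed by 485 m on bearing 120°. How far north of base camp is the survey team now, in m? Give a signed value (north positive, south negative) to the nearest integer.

Leg 1 (331°, 4285 m): east 4285 sin 331° = -2077.41, north 4285 cos 331° = 3747.75
Leg 2 (N50°E, 3827 m): east 3827 sin 50° = 2931.65, north 3827 cos 50° = 2459.95
Leg 3 (120°, 485 m): east 485 sin 120° = 420.02, north 485 cos 120° = -242.50
Net north component: 5965.19 m.

5965 m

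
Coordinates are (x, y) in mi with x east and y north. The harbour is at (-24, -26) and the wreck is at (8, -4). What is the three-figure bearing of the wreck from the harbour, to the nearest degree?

Δeast = 8 − -24 = 32.00; Δnorth = -4 − -26 = 22.00.
Bearing = atan2(Δeast, Δnorth) mod 360° = 55.49° ≈ 055°.

055°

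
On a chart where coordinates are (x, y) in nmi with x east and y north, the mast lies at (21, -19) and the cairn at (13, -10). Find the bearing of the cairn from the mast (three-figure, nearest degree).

318°

Δeast = 13 − 21 = -8.00; Δnorth = -10 − -19 = 9.00.
Bearing = atan2(Δeast, Δnorth) mod 360° = 318.37° ≈ 318°.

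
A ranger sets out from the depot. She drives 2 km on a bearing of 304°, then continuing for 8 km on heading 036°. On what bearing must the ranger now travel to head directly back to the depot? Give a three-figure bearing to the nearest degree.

202°

Leg 1 (304°, 2 km): east 2 sin 304° = -1.66, north 2 cos 304° = 1.12
Leg 2 (036°, 8 km): east 8 sin 36° = 4.70, north 8 cos 36° = 6.47
Net displacement: 3.04 east, 7.59 north. Direction back to start is (-3.04, -7.59): bearing = atan2(-3.04, -7.59) mod 360° = 201.85° ≈ 202°.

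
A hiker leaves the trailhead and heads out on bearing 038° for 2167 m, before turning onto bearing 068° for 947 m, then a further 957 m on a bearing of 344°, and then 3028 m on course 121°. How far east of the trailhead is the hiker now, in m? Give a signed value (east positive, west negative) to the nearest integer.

Leg 1 (038°, 2167 m): east 2167 sin 38° = 1334.14, north 2167 cos 38° = 1707.62
Leg 2 (068°, 947 m): east 947 sin 68° = 878.04, north 947 cos 68° = 354.75
Leg 3 (344°, 957 m): east 957 sin 344° = -263.78, north 957 cos 344° = 919.93
Leg 4 (121°, 3028 m): east 3028 sin 121° = 2595.50, north 3028 cos 121° = -1559.54
Net east component: 4543.90 m.

4544 m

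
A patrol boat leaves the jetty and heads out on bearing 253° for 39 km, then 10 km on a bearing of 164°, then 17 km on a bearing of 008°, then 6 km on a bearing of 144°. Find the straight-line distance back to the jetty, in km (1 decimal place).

30.0 km

Leg 1 (253°, 39 km): east 39 sin 253° = -37.30, north 39 cos 253° = -11.40
Leg 2 (164°, 10 km): east 10 sin 164° = 2.76, north 10 cos 164° = -9.61
Leg 3 (008°, 17 km): east 17 sin 8° = 2.37, north 17 cos 8° = 16.83
Leg 4 (144°, 6 km): east 6 sin 144° = 3.53, north 6 cos 144° = -4.85
Net: -28.65 east, -9.03 north. Distance = √((-28.65)² + (-9.03)²) = 30.038 km.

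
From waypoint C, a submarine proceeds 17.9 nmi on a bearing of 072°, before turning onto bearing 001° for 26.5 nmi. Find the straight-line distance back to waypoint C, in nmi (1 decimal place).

Leg 1 (072°, 17.9 nmi): east 17.9 sin 72° = 17.02, north 17.9 cos 72° = 5.53
Leg 2 (001°, 26.5 nmi): east 26.5 sin 1° = 0.46, north 26.5 cos 1° = 26.50
Net: 17.49 east, 32.03 north. Distance = √((17.49)² + (32.03)²) = 36.490 nmi.

36.5 nmi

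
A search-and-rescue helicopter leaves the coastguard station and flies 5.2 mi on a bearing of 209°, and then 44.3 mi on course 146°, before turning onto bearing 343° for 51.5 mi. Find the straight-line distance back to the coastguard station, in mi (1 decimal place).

Leg 1 (209°, 5.2 mi): east 5.2 sin 209° = -2.52, north 5.2 cos 209° = -4.55
Leg 2 (146°, 44.3 mi): east 44.3 sin 146° = 24.77, north 44.3 cos 146° = -36.73
Leg 3 (343°, 51.5 mi): east 51.5 sin 343° = -15.06, north 51.5 cos 343° = 49.25
Net: 7.19 east, 7.98 north. Distance = √((7.19)² + (7.98)²) = 10.741 mi.

10.7 mi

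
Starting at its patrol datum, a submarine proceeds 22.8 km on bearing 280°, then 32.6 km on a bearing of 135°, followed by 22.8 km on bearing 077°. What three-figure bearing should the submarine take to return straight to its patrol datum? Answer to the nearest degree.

Leg 1 (280°, 22.8 km): east 22.8 sin 280° = -22.45, north 22.8 cos 280° = 3.96
Leg 2 (135°, 32.6 km): east 32.6 sin 135° = 23.05, north 32.6 cos 135° = -23.05
Leg 3 (077°, 22.8 km): east 22.8 sin 77° = 22.22, north 22.8 cos 77° = 5.13
Net displacement: 22.81 east, -13.96 north. Direction back to start is (-22.81, 13.96): bearing = atan2(-22.81, 13.96) mod 360° = 301.47° ≈ 301°.

301°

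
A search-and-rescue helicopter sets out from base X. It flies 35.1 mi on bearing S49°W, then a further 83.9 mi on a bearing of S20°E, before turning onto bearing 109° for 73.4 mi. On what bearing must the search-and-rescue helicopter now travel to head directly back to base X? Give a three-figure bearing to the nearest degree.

Leg 1 (S49°W, 35.1 mi): east 35.1 sin 229° = -26.49, north 35.1 cos 229° = -23.03
Leg 2 (S20°E, 83.9 mi): east 83.9 sin 160° = 28.70, north 83.9 cos 160° = -78.84
Leg 3 (109°, 73.4 mi): east 73.4 sin 109° = 69.40, north 73.4 cos 109° = -23.90
Net displacement: 71.61 east, -125.76 north. Direction back to start is (-71.61, 125.76): bearing = atan2(-71.61, 125.76) mod 360° = 330.34° ≈ 330°.

330°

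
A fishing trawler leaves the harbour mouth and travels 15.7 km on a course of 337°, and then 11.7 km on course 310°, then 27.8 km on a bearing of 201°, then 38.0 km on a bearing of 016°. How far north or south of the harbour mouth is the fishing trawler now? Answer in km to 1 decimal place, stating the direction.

32.5 km north

Leg 1 (337°, 15.7 km): east 15.7 sin 337° = -6.13, north 15.7 cos 337° = 14.45
Leg 2 (310°, 11.7 km): east 11.7 sin 310° = -8.96, north 11.7 cos 310° = 7.52
Leg 3 (201°, 27.8 km): east 27.8 sin 201° = -9.96, north 27.8 cos 201° = -25.95
Leg 4 (016°, 38.0 km): east 38.0 sin 16° = 10.47, north 38.0 cos 16° = 36.53
Net north component: 32.55 km.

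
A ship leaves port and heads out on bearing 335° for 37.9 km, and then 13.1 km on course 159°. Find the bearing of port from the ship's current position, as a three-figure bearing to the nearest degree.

153°

Leg 1 (335°, 37.9 km): east 37.9 sin 335° = -16.02, north 37.9 cos 335° = 34.35
Leg 2 (159°, 13.1 km): east 13.1 sin 159° = 4.69, north 13.1 cos 159° = -12.23
Net displacement: -11.32 east, 22.12 north. Direction back to start is (11.32, -22.12): bearing = atan2(11.32, -22.12) mod 360° = 152.89° ≈ 153°.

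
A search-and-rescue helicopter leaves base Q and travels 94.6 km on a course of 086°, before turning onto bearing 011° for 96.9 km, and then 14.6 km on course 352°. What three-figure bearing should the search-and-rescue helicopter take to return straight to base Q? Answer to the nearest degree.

Leg 1 (086°, 94.6 km): east 94.6 sin 86° = 94.37, north 94.6 cos 86° = 6.60
Leg 2 (011°, 96.9 km): east 96.9 sin 11° = 18.49, north 96.9 cos 11° = 95.12
Leg 3 (352°, 14.6 km): east 14.6 sin 352° = -2.03, north 14.6 cos 352° = 14.46
Net displacement: 110.83 east, 116.18 north. Direction back to start is (-110.83, -116.18): bearing = atan2(-110.83, -116.18) mod 360° = 223.65° ≈ 224°.

224°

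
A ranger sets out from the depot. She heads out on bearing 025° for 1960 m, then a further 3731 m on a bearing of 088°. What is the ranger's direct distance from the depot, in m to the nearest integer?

Leg 1 (025°, 1960 m): east 1960 sin 25° = 828.33, north 1960 cos 25° = 1776.36
Leg 2 (088°, 3731 m): east 3731 sin 88° = 3728.73, north 3731 cos 88° = 130.21
Net: 4557.06 east, 1906.57 north. Distance = √((4557.06)² + (1906.57)²) = 4939.819 m.

4940 m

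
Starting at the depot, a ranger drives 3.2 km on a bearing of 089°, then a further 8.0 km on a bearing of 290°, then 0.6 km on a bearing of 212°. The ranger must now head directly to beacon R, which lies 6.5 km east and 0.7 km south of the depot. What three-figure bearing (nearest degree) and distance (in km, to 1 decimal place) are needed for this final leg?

Leg 1 (089°, 3.2 km): east 3.2 sin 89° = 3.20, north 3.2 cos 89° = 0.06
Leg 2 (290°, 8.0 km): east 8.0 sin 290° = -7.52, north 8.0 cos 290° = 2.74
Leg 3 (212°, 0.6 km): east 0.6 sin 212° = -0.32, north 0.6 cos 212° = -0.51
Current position: (-4.64, 2.28). Target: (6.5, -0.7). Remaining: Δeast = 11.14, Δnorth = -2.98.
Bearing = atan2(11.14, -2.98) mod 360° = 105.00°; distance = √((11.14)² + (-2.98)²) = 11.529 km.

105°, 11.5 km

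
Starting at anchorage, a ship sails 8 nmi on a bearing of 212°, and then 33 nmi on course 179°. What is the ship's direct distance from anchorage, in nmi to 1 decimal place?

Leg 1 (212°, 8 nmi): east 8 sin 212° = -4.24, north 8 cos 212° = -6.78
Leg 2 (179°, 33 nmi): east 33 sin 179° = 0.58, north 33 cos 179° = -32.99
Net: -3.66 east, -39.78 north. Distance = √((-3.66)² + (-39.78)²) = 39.948 nmi.

39.9 nmi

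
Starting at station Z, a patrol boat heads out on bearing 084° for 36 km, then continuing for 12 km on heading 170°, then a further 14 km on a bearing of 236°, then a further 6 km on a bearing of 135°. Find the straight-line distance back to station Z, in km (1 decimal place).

36.6 km

Leg 1 (084°, 36 km): east 36 sin 84° = 35.80, north 36 cos 84° = 3.76
Leg 2 (170°, 12 km): east 12 sin 170° = 2.08, north 12 cos 170° = -11.82
Leg 3 (236°, 14 km): east 14 sin 236° = -11.61, north 14 cos 236° = -7.83
Leg 4 (135°, 6 km): east 6 sin 135° = 4.24, north 6 cos 135° = -4.24
Net: 30.52 east, -20.13 north. Distance = √((30.52)² + (-20.13)²) = 36.561 km.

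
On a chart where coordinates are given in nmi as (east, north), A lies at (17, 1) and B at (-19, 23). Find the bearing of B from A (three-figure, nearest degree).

301°

Δeast = -19 − 17 = -36.00; Δnorth = 23 − 1 = 22.00.
Bearing = atan2(Δeast, Δnorth) mod 360° = 301.43° ≈ 301°.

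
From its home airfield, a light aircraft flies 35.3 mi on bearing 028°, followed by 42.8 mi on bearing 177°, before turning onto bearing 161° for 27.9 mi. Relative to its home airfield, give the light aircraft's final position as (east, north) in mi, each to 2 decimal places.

Leg 1 (028°, 35.3 mi): east 35.3 sin 28° = 16.57, north 35.3 cos 28° = 31.17
Leg 2 (177°, 42.8 mi): east 42.8 sin 177° = 2.24, north 42.8 cos 177° = -42.74
Leg 3 (161°, 27.9 mi): east 27.9 sin 161° = 9.08, north 27.9 cos 161° = -26.38
Summing: 27.90 mi east, -37.95 mi north → (27.90, -37.95).

(27.90, -37.95)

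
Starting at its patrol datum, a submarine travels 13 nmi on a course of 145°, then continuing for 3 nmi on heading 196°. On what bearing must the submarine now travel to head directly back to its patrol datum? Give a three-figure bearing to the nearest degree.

Leg 1 (145°, 13 nmi): east 13 sin 145° = 7.46, north 13 cos 145° = -10.65
Leg 2 (196°, 3 nmi): east 3 sin 196° = -0.83, north 3 cos 196° = -2.88
Net displacement: 6.63 east, -13.53 north. Direction back to start is (-6.63, 13.53): bearing = atan2(-6.63, 13.53) mod 360° = 333.90° ≈ 334°.

334°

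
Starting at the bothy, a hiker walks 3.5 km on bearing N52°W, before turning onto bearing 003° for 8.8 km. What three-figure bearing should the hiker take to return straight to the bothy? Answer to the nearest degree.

Leg 1 (N52°W, 3.5 km): east 3.5 sin 308° = -2.76, north 3.5 cos 308° = 2.15
Leg 2 (003°, 8.8 km): east 8.8 sin 3° = 0.46, north 8.8 cos 3° = 8.79
Net displacement: -2.30 east, 10.94 north. Direction back to start is (2.30, -10.94): bearing = atan2(2.30, -10.94) mod 360° = 168.14° ≈ 168°.

168°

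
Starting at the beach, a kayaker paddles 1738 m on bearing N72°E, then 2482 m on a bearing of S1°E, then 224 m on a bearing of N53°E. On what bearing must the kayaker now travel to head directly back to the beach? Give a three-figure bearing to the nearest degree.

Leg 1 (N72°E, 1738 m): east 1738 sin 72° = 1652.94, north 1738 cos 72° = 537.07
Leg 2 (S1°E, 2482 m): east 2482 sin 179° = 43.32, north 2482 cos 179° = -2481.62
Leg 3 (N53°E, 224 m): east 224 sin 53° = 178.89, north 224 cos 53° = 134.81
Net displacement: 1875.15 east, -1809.74 north. Direction back to start is (-1875.15, 1809.74): bearing = atan2(-1875.15, 1809.74) mod 360° = 313.98° ≈ 314°.

314°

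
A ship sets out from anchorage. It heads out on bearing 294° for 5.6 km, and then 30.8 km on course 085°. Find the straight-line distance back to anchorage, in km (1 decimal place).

26.0 km

Leg 1 (294°, 5.6 km): east 5.6 sin 294° = -5.12, north 5.6 cos 294° = 2.28
Leg 2 (085°, 30.8 km): east 30.8 sin 85° = 30.68, north 30.8 cos 85° = 2.68
Net: 25.57 east, 4.96 north. Distance = √((25.57)² + (4.96)²) = 26.044 km.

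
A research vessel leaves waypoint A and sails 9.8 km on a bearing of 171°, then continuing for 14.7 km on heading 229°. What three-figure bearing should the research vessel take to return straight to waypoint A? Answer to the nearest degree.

026°

Leg 1 (171°, 9.8 km): east 9.8 sin 171° = 1.53, north 9.8 cos 171° = -9.68
Leg 2 (229°, 14.7 km): east 14.7 sin 229° = -11.09, north 14.7 cos 229° = -9.64
Net displacement: -9.56 east, -19.32 north. Direction back to start is (9.56, 19.32): bearing = atan2(9.56, 19.32) mod 360° = 26.33° ≈ 026°.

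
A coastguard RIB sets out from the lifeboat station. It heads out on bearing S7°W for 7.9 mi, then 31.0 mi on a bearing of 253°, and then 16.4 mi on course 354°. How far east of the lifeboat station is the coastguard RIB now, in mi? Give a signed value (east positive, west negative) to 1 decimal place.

Leg 1 (S7°W, 7.9 mi): east 7.9 sin 187° = -0.96, north 7.9 cos 187° = -7.84
Leg 2 (253°, 31.0 mi): east 31.0 sin 253° = -29.65, north 31.0 cos 253° = -9.06
Leg 3 (354°, 16.4 mi): east 16.4 sin 354° = -1.71, north 16.4 cos 354° = 16.31
Net east component: -32.32 mi.

-32.3 mi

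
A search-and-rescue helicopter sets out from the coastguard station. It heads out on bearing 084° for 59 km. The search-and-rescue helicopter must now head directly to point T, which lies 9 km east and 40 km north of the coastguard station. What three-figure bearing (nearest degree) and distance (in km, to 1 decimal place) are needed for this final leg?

304°, 60.1 km

Leg 1 (084°, 59 km): east 59 sin 84° = 58.68, north 59 cos 84° = 6.17
Current position: (58.68, 6.17). Target: (9, 40). Remaining: Δeast = -49.68, Δnorth = 33.83.
Bearing = atan2(-49.68, 33.83) mod 360° = 304.26°; distance = √((-49.68)² + (33.83)²) = 60.104 km.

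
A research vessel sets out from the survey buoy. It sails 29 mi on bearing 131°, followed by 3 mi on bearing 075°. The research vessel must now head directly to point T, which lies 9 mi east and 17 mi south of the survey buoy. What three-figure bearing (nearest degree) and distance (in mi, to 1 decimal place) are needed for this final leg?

275°, 15.8 mi

Leg 1 (131°, 29 mi): east 29 sin 131° = 21.89, north 29 cos 131° = -19.03
Leg 2 (075°, 3 mi): east 3 sin 75° = 2.90, north 3 cos 75° = 0.78
Current position: (24.78, -18.25). Target: (9, -17). Remaining: Δeast = -15.78, Δnorth = 1.25.
Bearing = atan2(-15.78, 1.25) mod 360° = 274.53°; distance = √((-15.78)² + (1.25)²) = 15.834 mi.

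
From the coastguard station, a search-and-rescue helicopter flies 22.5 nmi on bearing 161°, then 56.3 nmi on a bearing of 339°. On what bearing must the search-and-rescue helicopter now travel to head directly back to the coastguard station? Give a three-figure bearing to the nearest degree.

158°

Leg 1 (161°, 22.5 nmi): east 22.5 sin 161° = 7.33, north 22.5 cos 161° = -21.27
Leg 2 (339°, 56.3 nmi): east 56.3 sin 339° = -20.18, north 56.3 cos 339° = 52.56
Net displacement: -12.85 east, 31.29 north. Direction back to start is (12.85, -31.29): bearing = atan2(12.85, -31.29) mod 360° = 157.67° ≈ 158°.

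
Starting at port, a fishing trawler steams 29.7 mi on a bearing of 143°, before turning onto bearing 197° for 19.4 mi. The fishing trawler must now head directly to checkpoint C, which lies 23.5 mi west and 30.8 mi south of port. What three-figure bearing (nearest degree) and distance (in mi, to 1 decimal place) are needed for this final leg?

Leg 1 (143°, 29.7 mi): east 29.7 sin 143° = 17.87, north 29.7 cos 143° = -23.72
Leg 2 (197°, 19.4 mi): east 19.4 sin 197° = -5.67, north 19.4 cos 197° = -18.55
Current position: (12.20, -42.27). Target: (-23.5, -30.8). Remaining: Δeast = -35.70, Δnorth = 11.47.
Bearing = atan2(-35.70, 11.47) mod 360° = 287.81°; distance = √((-35.70)² + (11.47)²) = 37.500 mi.

288°, 37.5 mi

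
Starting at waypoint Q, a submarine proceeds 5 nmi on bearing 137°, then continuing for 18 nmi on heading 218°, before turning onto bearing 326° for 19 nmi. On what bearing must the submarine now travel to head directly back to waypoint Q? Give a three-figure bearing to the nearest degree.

083°

Leg 1 (137°, 5 nmi): east 5 sin 137° = 3.41, north 5 cos 137° = -3.66
Leg 2 (218°, 18 nmi): east 18 sin 218° = -11.08, north 18 cos 218° = -14.18
Leg 3 (326°, 19 nmi): east 19 sin 326° = -10.62, north 19 cos 326° = 15.75
Net displacement: -18.30 east, -2.09 north. Direction back to start is (18.30, 2.09): bearing = atan2(18.30, 2.09) mod 360° = 83.49° ≈ 083°.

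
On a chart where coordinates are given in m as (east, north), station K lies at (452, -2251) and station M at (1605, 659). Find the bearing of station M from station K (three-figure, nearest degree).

022°

Δeast = 1605 − 452 = 1153.00; Δnorth = 659 − -2251 = 2910.00.
Bearing = atan2(Δeast, Δnorth) mod 360° = 21.61° ≈ 022°.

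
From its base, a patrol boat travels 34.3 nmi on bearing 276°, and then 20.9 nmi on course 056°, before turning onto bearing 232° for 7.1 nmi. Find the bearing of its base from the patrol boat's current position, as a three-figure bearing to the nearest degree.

116°

Leg 1 (276°, 34.3 nmi): east 34.3 sin 276° = -34.11, north 34.3 cos 276° = 3.59
Leg 2 (056°, 20.9 nmi): east 20.9 sin 56° = 17.33, north 20.9 cos 56° = 11.69
Leg 3 (232°, 7.1 nmi): east 7.1 sin 232° = -5.59, north 7.1 cos 232° = -4.37
Net displacement: -22.38 east, 10.90 north. Direction back to start is (22.38, -10.90): bearing = atan2(22.38, -10.90) mod 360° = 115.97° ≈ 116°.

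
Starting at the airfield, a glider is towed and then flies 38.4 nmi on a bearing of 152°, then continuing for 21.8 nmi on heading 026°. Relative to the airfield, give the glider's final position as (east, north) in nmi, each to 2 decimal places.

(27.58, -14.31)

Leg 1 (152°, 38.4 nmi): east 38.4 sin 152° = 18.03, north 38.4 cos 152° = -33.91
Leg 2 (026°, 21.8 nmi): east 21.8 sin 26° = 9.56, north 21.8 cos 26° = 19.59
Summing: 27.58 nmi east, -14.31 nmi north → (27.58, -14.31).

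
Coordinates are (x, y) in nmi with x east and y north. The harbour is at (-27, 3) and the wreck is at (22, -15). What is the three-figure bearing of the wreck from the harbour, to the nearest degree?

110°

Δeast = 22 − -27 = 49.00; Δnorth = -15 − 3 = -18.00.
Bearing = atan2(Δeast, Δnorth) mod 360° = 110.17° ≈ 110°.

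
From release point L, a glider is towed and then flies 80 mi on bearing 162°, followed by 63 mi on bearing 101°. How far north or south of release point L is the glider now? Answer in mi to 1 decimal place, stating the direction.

88.1 mi south

Leg 1 (162°, 80 mi): east 80 sin 162° = 24.72, north 80 cos 162° = -76.08
Leg 2 (101°, 63 mi): east 63 sin 101° = 61.84, north 63 cos 101° = -12.02
Net north component: -88.11 mi.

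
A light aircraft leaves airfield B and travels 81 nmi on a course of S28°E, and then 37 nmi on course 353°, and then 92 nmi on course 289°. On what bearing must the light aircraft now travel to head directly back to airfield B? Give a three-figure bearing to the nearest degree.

Leg 1 (S28°E, 81 nmi): east 81 sin 152° = 38.03, north 81 cos 152° = -71.52
Leg 2 (353°, 37 nmi): east 37 sin 353° = -4.51, north 37 cos 353° = 36.72
Leg 3 (289°, 92 nmi): east 92 sin 289° = -86.99, north 92 cos 289° = 29.95
Net displacement: -53.47 east, -4.84 north. Direction back to start is (53.47, 4.84): bearing = atan2(53.47, 4.84) mod 360° = 84.83° ≈ 085°.

085°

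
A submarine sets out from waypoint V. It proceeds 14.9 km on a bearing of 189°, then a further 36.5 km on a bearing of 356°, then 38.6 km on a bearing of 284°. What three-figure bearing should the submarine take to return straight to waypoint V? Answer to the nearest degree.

Leg 1 (189°, 14.9 km): east 14.9 sin 189° = -2.33, north 14.9 cos 189° = -14.72
Leg 2 (356°, 36.5 km): east 36.5 sin 356° = -2.55, north 36.5 cos 356° = 36.41
Leg 3 (284°, 38.6 km): east 38.6 sin 284° = -37.45, north 38.6 cos 284° = 9.34
Net displacement: -42.33 east, 31.03 north. Direction back to start is (42.33, -31.03): bearing = atan2(42.33, -31.03) mod 360° = 126.25° ≈ 126°.

126°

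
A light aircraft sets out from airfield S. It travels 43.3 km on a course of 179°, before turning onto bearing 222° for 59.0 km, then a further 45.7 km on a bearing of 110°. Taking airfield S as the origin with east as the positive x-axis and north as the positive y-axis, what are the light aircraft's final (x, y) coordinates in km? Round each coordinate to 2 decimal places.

Leg 1 (179°, 43.3 km): east 43.3 sin 179° = 0.76, north 43.3 cos 179° = -43.29
Leg 2 (222°, 59.0 km): east 59.0 sin 222° = -39.48, north 59.0 cos 222° = -43.85
Leg 3 (110°, 45.7 km): east 45.7 sin 110° = 42.94, north 45.7 cos 110° = -15.63
Summing: 4.22 km east, -102.77 km north → (4.22, -102.77).

(4.22, -102.77)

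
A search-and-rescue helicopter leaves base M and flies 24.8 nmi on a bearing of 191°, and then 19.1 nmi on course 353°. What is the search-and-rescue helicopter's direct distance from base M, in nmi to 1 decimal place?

8.9 nmi

Leg 1 (191°, 24.8 nmi): east 24.8 sin 191° = -4.73, north 24.8 cos 191° = -24.34
Leg 2 (353°, 19.1 nmi): east 19.1 sin 353° = -2.33, north 19.1 cos 353° = 18.96
Net: -7.06 east, -5.39 north. Distance = √((-7.06)² + (-5.39)²) = 8.880 nmi.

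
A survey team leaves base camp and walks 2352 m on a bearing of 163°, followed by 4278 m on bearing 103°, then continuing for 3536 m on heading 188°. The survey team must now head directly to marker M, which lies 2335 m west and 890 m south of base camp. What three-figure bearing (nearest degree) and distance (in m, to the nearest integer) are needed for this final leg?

311°, 8876 m

Leg 1 (163°, 2352 m): east 2352 sin 163° = 687.66, north 2352 cos 163° = -2249.23
Leg 2 (103°, 4278 m): east 4278 sin 103° = 4168.36, north 4278 cos 103° = -962.34
Leg 3 (188°, 3536 m): east 3536 sin 188° = -492.12, north 3536 cos 188° = -3501.59
Current position: (4363.90, -6713.16). Target: (-2335, -890). Remaining: Δeast = -6698.90, Δnorth = 5823.16.
Bearing = atan2(-6698.90, 5823.16) mod 360° = 311.00°; distance = √((-6698.90)² + (5823.16)²) = 8876.057 m.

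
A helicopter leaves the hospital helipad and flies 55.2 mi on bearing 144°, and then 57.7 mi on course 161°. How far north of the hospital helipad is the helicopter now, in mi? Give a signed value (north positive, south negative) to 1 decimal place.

-99.2 mi

Leg 1 (144°, 55.2 mi): east 55.2 sin 144° = 32.45, north 55.2 cos 144° = -44.66
Leg 2 (161°, 57.7 mi): east 57.7 sin 161° = 18.79, north 57.7 cos 161° = -54.56
Net north component: -99.21 mi.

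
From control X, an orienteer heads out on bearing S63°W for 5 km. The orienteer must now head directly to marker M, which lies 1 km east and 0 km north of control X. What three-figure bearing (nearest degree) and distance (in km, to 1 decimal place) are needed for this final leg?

067°, 5.9 km

Leg 1 (S63°W, 5 km): east 5 sin 243° = -4.46, north 5 cos 243° = -2.27
Current position: (-4.46, -2.27). Target: (1, 0). Remaining: Δeast = 5.46, Δnorth = 2.27.
Bearing = atan2(5.46, 2.27) mod 360° = 67.41°; distance = √((5.46)² + (2.27)²) = 5.908 km.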